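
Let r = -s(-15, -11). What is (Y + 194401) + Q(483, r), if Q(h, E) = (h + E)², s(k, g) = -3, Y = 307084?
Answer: 737681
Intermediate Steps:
r = 3 (r = -1*(-3) = 3)
Q(h, E) = (E + h)²
(Y + 194401) + Q(483, r) = (307084 + 194401) + (3 + 483)² = 501485 + 486² = 501485 + 236196 = 737681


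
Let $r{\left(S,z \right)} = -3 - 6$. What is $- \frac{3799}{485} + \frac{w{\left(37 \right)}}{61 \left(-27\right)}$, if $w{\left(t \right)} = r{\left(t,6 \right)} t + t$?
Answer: $- \frac{6113393}{798795} \approx -7.6533$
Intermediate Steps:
$r{\left(S,z \right)} = -9$ ($r{\left(S,z \right)} = -3 - 6 = -9$)
$w{\left(t \right)} = - 8 t$ ($w{\left(t \right)} = - 9 t + t = - 8 t$)
$- \frac{3799}{485} + \frac{w{\left(37 \right)}}{61 \left(-27\right)} = - \frac{3799}{485} + \frac{\left(-8\right) 37}{61 \left(-27\right)} = \left(-3799\right) \frac{1}{485} - \frac{296}{-1647} = - \frac{3799}{485} - - \frac{296}{1647} = - \frac{3799}{485} + \frac{296}{1647} = - \frac{6113393}{798795}$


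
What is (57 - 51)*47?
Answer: 282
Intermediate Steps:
(57 - 51)*47 = 6*47 = 282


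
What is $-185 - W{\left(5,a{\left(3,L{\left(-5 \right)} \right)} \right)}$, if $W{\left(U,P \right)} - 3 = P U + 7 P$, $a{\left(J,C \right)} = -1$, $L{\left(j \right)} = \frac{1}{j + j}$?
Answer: $-176$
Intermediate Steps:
$L{\left(j \right)} = \frac{1}{2 j}$
$W{\left(U,P \right)} = 3 + 7 P + P U$ ($W{\left(U,P \right)} = 3 + \left(P U + 7 P\right) = 3 + \left(7 P + P U\right) = 3 + 7 P + P U$)
$-185 - W{\left(5,a{\left(3,L{\left(-5 \right)} \right)} \right)} = -185 - \left(3 + 7 \left(-1\right) - 5\right) = -185 - \left(3 - 7 - 5\right) = -185 - -9 = -185 + 9 = -176$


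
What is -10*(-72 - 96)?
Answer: 1680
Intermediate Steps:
-10*(-72 - 96) = -10*(-168) = 1680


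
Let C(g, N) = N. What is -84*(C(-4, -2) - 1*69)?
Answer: 5964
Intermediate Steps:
-84*(C(-4, -2) - 1*69) = -84*(-2 - 1*69) = -84*(-2 - 69) = -84*(-71) = 5964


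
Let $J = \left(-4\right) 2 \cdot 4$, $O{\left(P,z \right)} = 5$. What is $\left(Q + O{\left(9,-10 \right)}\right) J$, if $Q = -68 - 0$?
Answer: $2016$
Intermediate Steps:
$J = -32$ ($J = \left(-8\right) 4 = -32$)
$Q = -68$ ($Q = -68 + 0 = -68$)
$\left(Q + O{\left(9,-10 \right)}\right) J = \left(-68 + 5\right) \left(-32\right) = \left(-63\right) \left(-32\right) = 2016$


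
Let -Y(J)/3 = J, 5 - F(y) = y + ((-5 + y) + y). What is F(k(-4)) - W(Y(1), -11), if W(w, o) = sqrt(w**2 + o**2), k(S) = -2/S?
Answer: 17/2 - sqrt(130) ≈ -2.9018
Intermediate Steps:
F(y) = 10 - 3*y (F(y) = 5 - (y + ((-5 + y) + y)) = 5 - (y + (-5 + 2*y)) = 5 - (-5 + 3*y) = 5 + (5 - 3*y) = 10 - 3*y)
Y(J) = -3*J
W(w, o) = sqrt(o**2 + w**2)
F(k(-4)) - W(Y(1), -11) = (10 - (-6)/(-4)) - sqrt((-11)**2 + (-3*1)**2) = (10 - (-6)*(-1)/4) - sqrt(121 + (-3)**2) = (10 - 3*1/2) - sqrt(121 + 9) = (10 - 3/2) - sqrt(130) = 17/2 - sqrt(130)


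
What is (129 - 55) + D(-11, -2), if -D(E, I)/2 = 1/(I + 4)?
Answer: 73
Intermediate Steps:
D(E, I) = -2/(4 + I) (D(E, I) = -2/(I + 4) = -2/(4 + I))
(129 - 55) + D(-11, -2) = (129 - 55) - 2/(4 - 2) = 74 - 2/2 = 74 - 2*1/2 = 74 - 1 = 73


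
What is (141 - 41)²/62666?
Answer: 5000/31333 ≈ 0.15958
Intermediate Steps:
(141 - 41)²/62666 = 100²*(1/62666) = 10000*(1/62666) = 5000/31333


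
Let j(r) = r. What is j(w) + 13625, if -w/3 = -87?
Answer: 13886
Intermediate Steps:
w = 261 (w = -3*(-87) = 261)
j(w) + 13625 = 261 + 13625 = 13886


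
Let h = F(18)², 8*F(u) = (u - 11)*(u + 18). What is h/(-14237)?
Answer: -3969/56948 ≈ -0.069695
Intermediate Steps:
F(u) = (-11 + u)*(18 + u)/8 (F(u) = ((u - 11)*(u + 18))/8 = ((-11 + u)*(18 + u))/8 = (-11 + u)*(18 + u)/8)
h = 3969/4 (h = (-99/4 + (⅛)*18² + (7/8)*18)² = (-99/4 + (⅛)*324 + 63/4)² = (-99/4 + 81/2 + 63/4)² = (63/2)² = 3969/4 ≈ 992.25)
h/(-14237) = (3969/4)/(-14237) = (3969/4)*(-1/14237) = -3969/56948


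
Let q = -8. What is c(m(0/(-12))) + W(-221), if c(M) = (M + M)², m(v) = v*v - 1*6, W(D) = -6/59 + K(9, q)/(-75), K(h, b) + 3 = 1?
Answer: 636868/4425 ≈ 143.93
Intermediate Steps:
K(h, b) = -2 (K(h, b) = -3 + 1 = -2)
W(D) = -332/4425 (W(D) = -6/59 - 2/(-75) = -6*1/59 - 2*(-1/75) = -6/59 + 2/75 = -332/4425)
m(v) = -6 + v² (m(v) = v² - 6 = -6 + v²)
c(M) = 4*M² (c(M) = (2*M)² = 4*M²)
c(m(0/(-12))) + W(-221) = 4*(-6 + (0/(-12))²)² - 332/4425 = 4*(-6 + (0*(-1/12))²)² - 332/4425 = 4*(-6 + 0²)² - 332/4425 = 4*(-6 + 0)² - 332/4425 = 4*(-6)² - 332/4425 = 4*36 - 332/4425 = 144 - 332/4425 = 636868/4425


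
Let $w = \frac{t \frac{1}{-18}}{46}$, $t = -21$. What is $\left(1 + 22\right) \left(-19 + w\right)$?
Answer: $- \frac{5237}{12} \approx -436.42$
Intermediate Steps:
$w = \frac{7}{276}$ ($w = \frac{\left(-21\right) \frac{1}{-18}}{46} = \left(-21\right) \left(- \frac{1}{18}\right) \frac{1}{46} = \frac{7}{6} \cdot \frac{1}{46} = \frac{7}{276} \approx 0.025362$)
$\left(1 + 22\right) \left(-19 + w\right) = \left(1 + 22\right) \left(-19 + \frac{7}{276}\right) = 23 \left(- \frac{5237}{276}\right) = - \frac{5237}{12}$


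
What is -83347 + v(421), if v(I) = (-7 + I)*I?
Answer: 90947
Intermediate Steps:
v(I) = I*(-7 + I)
-83347 + v(421) = -83347 + 421*(-7 + 421) = -83347 + 421*414 = -83347 + 174294 = 90947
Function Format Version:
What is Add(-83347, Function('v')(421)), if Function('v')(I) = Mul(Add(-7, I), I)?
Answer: 90947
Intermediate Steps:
Function('v')(I) = Mul(I, Add(-7, I))
Add(-83347, Function('v')(421)) = Add(-83347, Mul(421, Add(-7, 421))) = Add(-83347, Mul(421, 414)) = Add(-83347, 174294) = 90947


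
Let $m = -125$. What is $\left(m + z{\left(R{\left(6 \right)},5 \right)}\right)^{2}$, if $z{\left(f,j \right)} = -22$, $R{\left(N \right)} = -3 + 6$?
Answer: $21609$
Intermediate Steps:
$R{\left(N \right)} = 3$
$\left(m + z{\left(R{\left(6 \right)},5 \right)}\right)^{2} = \left(-125 - 22\right)^{2} = \left(-147\right)^{2} = 21609$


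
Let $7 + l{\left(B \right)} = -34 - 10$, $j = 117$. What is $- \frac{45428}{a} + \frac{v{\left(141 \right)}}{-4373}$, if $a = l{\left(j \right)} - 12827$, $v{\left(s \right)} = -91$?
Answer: $\frac{99914271}{28157747} \approx 3.5484$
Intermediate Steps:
$l{\left(B \right)} = -51$ ($l{\left(B \right)} = -7 - 44 = -51$)
$a = -12878$ ($a = -51 - 12827 = -12878$)
$- \frac{45428}{a} + \frac{v{\left(141 \right)}}{-4373} = - \frac{45428}{-12878} - \frac{91}{-4373} = \left(-45428\right) \left(- \frac{1}{12878}\right) - - \frac{91}{4373} = \frac{22714}{6439} + \frac{91}{4373} = \frac{99914271}{28157747}$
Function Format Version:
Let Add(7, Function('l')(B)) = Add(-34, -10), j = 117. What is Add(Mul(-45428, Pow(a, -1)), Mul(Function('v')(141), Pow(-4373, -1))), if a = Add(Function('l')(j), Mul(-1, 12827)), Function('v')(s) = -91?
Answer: Rational(99914271, 28157747) ≈ 3.5484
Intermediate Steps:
Function('l')(B) = -51 (Function('l')(B) = Add(-7, Add(-34, -10)) = Add(-7, -44) = -51)
a = -12878 (a = Add(-51, Mul(-1, 12827)) = Add(-51, -12827) = -12878)
Add(Mul(-45428, Pow(a, -1)), Mul(Function('v')(141), Pow(-4373, -1))) = Add(Mul(-45428, Pow(-12878, -1)), Mul(-91, Pow(-4373, -1))) = Add(Mul(-45428, Rational(-1, 12878)), Mul(-91, Rational(-1, 4373))) = Add(Rational(22714, 6439), Rational(91, 4373)) = Rational(99914271, 28157747)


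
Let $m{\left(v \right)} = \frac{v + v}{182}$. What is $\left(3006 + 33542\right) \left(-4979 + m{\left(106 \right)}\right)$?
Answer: $- \frac{16555622684}{91} \approx -1.8193 \cdot 10^{8}$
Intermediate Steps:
$m{\left(v \right)} = \frac{v}{91}$ ($m{\left(v \right)} = \frac{2 v}{182} = \frac{v}{91}$)
$\left(3006 + 33542\right) \left(-4979 + m{\left(106 \right)}\right) = \left(3006 + 33542\right) \left(-4979 + \frac{1}{91} \cdot 106\right) = 36548 \left(-4979 + \frac{106}{91}\right) = 36548 \left(- \frac{452983}{91}\right) = - \frac{16555622684}{91}$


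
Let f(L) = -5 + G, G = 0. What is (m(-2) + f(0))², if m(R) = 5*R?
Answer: 225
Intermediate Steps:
f(L) = -5 (f(L) = -5 + 0 = -5)
(m(-2) + f(0))² = (5*(-2) - 5)² = (-10 - 5)² = (-15)² = 225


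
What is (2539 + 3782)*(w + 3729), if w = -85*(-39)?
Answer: 44525124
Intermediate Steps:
w = 3315
(2539 + 3782)*(w + 3729) = (2539 + 3782)*(3315 + 3729) = 6321*7044 = 44525124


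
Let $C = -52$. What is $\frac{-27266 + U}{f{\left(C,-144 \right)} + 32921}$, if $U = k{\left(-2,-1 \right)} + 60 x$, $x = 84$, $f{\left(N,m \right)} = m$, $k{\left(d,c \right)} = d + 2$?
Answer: $- \frac{22226}{32777} \approx -0.6781$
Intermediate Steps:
$k{\left(d,c \right)} = 2 + d$
$U = 5040$ ($U = \left(2 - 2\right) + 60 \cdot 84 = 0 + 5040 = 5040$)
$\frac{-27266 + U}{f{\left(C,-144 \right)} + 32921} = \frac{-27266 + 5040}{-144 + 32921} = - \frac{22226}{32777}$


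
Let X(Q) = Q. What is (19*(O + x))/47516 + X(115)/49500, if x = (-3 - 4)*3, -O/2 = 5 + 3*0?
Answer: -592279/58801050 ≈ -0.010073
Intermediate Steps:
O = -10 (O = -2*(5 + 3*0) = -2*(5 + 0) = -2*5 = -10)
x = -21 (x = -7*3 = -21)
(19*(O + x))/47516 + X(115)/49500 = (19*(-10 - 21))/47516 + 115/49500 = (19*(-31))*(1/47516) + 115*(1/49500) = -589*1/47516 + 23/9900 = -589/47516 + 23/9900 = -592279/58801050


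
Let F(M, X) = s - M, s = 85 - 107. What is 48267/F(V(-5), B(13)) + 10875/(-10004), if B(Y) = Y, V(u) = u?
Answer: -483047943/170068 ≈ -2840.3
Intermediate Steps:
s = -22
F(M, X) = -22 - M
48267/F(V(-5), B(13)) + 10875/(-10004) = 48267/(-22 - 1*(-5)) + 10875/(-10004) = 48267/(-22 + 5) + 10875*(-1/10004) = 48267/(-17) - 10875/10004 = 48267*(-1/17) - 10875/10004 = -48267/17 - 10875/10004 = -483047943/170068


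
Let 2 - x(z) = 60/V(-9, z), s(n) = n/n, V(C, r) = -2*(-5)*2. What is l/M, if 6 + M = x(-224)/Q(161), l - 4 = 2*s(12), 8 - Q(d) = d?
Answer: -918/917 ≈ -1.0011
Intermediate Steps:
V(C, r) = 20 (V(C, r) = 10*2 = 20)
Q(d) = 8 - d
s(n) = 1
x(z) = -1 (x(z) = 2 - 60/20 = 2 - 1*3 = 2 - 3 = -1)
l = 6 (l = 4 + 2*1 = 4 + 2 = 6)
M = -917/153 (M = -6 - 1/(8 - 1*161) = -6 - 1/(8 - 161) = -6 - 1/(-153) = -6 - 1*(-1/153) = -6 + 1/153 = -917/153 ≈ -5.9935)
l/M = 6/(-917/153) = 6*(-153/917) = -918/917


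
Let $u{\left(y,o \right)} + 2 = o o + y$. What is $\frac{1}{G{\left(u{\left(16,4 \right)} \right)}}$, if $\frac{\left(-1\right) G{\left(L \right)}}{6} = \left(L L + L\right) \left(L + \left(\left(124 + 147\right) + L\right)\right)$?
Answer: $- \frac{1}{1846980} \approx -5.4142 \cdot 10^{-7}$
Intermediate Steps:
$u{\left(y,o \right)} = -2 + y + o^{2}$ ($u{\left(y,o \right)} = -2 + \left(o o + y\right) = -2 + \left(o^{2} + y\right) = -2 + \left(y + o^{2}\right) = -2 + y + o^{2}$)
$G{\left(L \right)} = - 6 \left(271 + 2 L\right) \left(L + L^{2}\right)$ ($G{\left(L \right)} = - 6 \left(L L + L\right) \left(L + \left(\left(124 + 147\right) + L\right)\right) = - 6 \left(L^{2} + L\right) \left(L + \left(271 + L\right)\right) = - 6 \left(L + L^{2}\right) \left(271 + 2 L\right) = - 6 \left(271 + 2 L\right) \left(L + L^{2}\right)$)
$\frac{1}{G{\left(u{\left(16,4 \right)} \right)}} = \frac{1}{\left(-6\right) \left(-2 + 16 + 4^{2}\right) \left(271 + 2 \left(-2 + 16 + 4^{2}\right)^{2} + 273 \left(-2 + 16 + 4^{2}\right)\right)} = \frac{1}{\left(-6\right) \left(-2 + 16 + 16\right) \left(271 + 2 \left(-2 + 16 + 16\right)^{2} + 273 \left(-2 + 16 + 16\right)\right)} = \frac{1}{\left(-6\right) 30 \left(271 + 2 \cdot 30^{2} + 273 \cdot 30\right)} = \frac{1}{\left(-6\right) 30 \left(271 + 2 \cdot 900 + 8190\right)} = \frac{1}{\left(-6\right) 30 \left(271 + 1800 + 8190\right)} = \frac{1}{\left(-6\right) 30 \cdot 10261} = \frac{1}{-1846980} = - \frac{1}{1846980}$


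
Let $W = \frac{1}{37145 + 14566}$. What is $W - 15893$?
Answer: $- \frac{821842922}{51711} \approx -15893.0$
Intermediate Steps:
$W = \frac{1}{51711} \approx 1.9338 \cdot 10^{-5}$
$W - 15893 = \frac{1}{51711} - 15893 = - \frac{821842922}{51711}$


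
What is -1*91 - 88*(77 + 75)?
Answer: -13467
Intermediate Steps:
-1*91 - 88*(77 + 75) = -91 - 88*152 = -91 - 13376 = -13467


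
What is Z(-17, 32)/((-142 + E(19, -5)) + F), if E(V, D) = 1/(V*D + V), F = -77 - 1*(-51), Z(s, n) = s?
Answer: 1292/12769 ≈ 0.10118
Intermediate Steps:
F = -26 (F = -77 + 51 = -26)
E(V, D) = 1/(V + D*V) (E(V, D) = 1/(D*V + V) = 1/(V + D*V))
Z(-17, 32)/((-142 + E(19, -5)) + F) = -17/((-142 + 1/(19*(1 - 5))) - 26) = -17/((-142 + (1/19)/(-4)) - 26) = -17/((-142 + (1/19)*(-1/4)) - 26) = -17/((-142 - 1/76) - 26) = -17/(-10793/76 - 26) = -17/(-12769/76) = -17*(-76/12769) = 1292/12769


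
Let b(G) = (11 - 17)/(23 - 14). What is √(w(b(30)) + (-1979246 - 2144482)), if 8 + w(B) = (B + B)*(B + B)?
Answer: 2*I*√9278402/3 ≈ 2030.7*I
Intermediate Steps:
b(G) = -⅔ (b(G) = -6/9 = -6*⅑ = -⅔)
w(B) = -8 + 4*B² (w(B) = -8 + (B + B)*(B + B) = -8 + (2*B)*(2*B) = -8 + 4*B²)
√(w(b(30)) + (-1979246 - 2144482)) = √((-8 + 4*(-⅔)²) + (-1979246 - 2144482)) = √((-8 + 4*(4/9)) - 4123728) = √((-8 + 16/9) - 4123728) = √(-56/9 - 4123728) = √(-37113608/9) = 2*I*√9278402/3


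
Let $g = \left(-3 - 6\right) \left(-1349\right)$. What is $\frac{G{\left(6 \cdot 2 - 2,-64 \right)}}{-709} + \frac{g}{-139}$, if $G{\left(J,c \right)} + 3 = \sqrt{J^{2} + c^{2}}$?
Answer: $- \frac{8607552}{98551} - \frac{2 \sqrt{1049}}{709} \approx -87.432$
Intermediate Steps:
$g = 12141$ ($g = \left(-3 - 6\right) \left(-1349\right) = \left(-9\right) \left(-1349\right) = 12141$)
$G{\left(J,c \right)} = -3 + \sqrt{J^{2} + c^{2}}$
$\frac{G{\left(6 \cdot 2 - 2,-64 \right)}}{-709} + \frac{g}{-139} = \frac{-3 + \sqrt{\left(6 \cdot 2 - 2\right)^{2} + \left(-64\right)^{2}}}{-709} + \frac{12141}{-139} = \left(-3 + \sqrt{\left(12 - 2\right)^{2} + 4096}\right) \left(- \frac{1}{709}\right) + 12141 \left(- \frac{1}{139}\right) = \left(-3 + \sqrt{10^{2} + 4096}\right) \left(- \frac{1}{709}\right) - \frac{12141}{139} = \left(-3 + \sqrt{100 + 4096}\right) \left(- \frac{1}{709}\right) - \frac{12141}{139} = \left(-3 + \sqrt{4196}\right) \left(- \frac{1}{709}\right) - \frac{12141}{139} = \left(-3 + 2 \sqrt{1049}\right) \left(- \frac{1}{709}\right) - \frac{12141}{139} = \left(\frac{3}{709} - \frac{2 \sqrt{1049}}{709}\right) - \frac{12141}{139} = - \frac{8607552}{98551} - \frac{2 \sqrt{1049}}{709}$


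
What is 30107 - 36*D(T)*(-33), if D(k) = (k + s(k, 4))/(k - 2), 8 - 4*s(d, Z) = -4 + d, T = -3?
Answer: 149644/5 ≈ 29929.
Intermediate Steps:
s(d, Z) = 3 - d/4 (s(d, Z) = 2 - (-4 + d)/4 = 2 + (1 - d/4) = 3 - d/4)
D(k) = (3 + 3*k/4)/(-2 + k) (D(k) = (k + (3 - k/4))/(k - 2) = (3 + 3*k/4)/(-2 + k))
30107 - 36*D(T)*(-33) = 30107 - 36*(3*(4 - 3)/(4*(-2 - 3)))*(-33) = 30107 - 36*((3/4)*1/(-5))*(-33) = 30107 - 36*((3/4)*(-1/5)*1)*(-33) = 30107 - 36*(-3/20)*(-33) = 30107 - (-27)*(-33)/5 = 30107 - 1*891/5 = 30107 - 891/5 = 149644/5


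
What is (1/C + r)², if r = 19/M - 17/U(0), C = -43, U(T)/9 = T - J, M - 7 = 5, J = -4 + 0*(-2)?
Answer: 177241/149769 ≈ 1.1834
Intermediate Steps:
J = -4 (J = -4 + 0 = -4)
M = 12 (M = 7 + 5 = 12)
U(T) = 36 + 9*T (U(T) = 9*(T - 1*(-4)) = 9*(T + 4) = 9*(4 + T) = 36 + 9*T)
r = 10/9 (r = 19/12 - 17/(36 + 9*0) = 19*(1/12) - 17/(36 + 0) = 19/12 - 17/36 = 10/9 ≈ 1.1111)
(1/C + r)² = (1/(-43) + 10/9)² = (-1/43 + 10/9)² = (421/387)² = 177241/149769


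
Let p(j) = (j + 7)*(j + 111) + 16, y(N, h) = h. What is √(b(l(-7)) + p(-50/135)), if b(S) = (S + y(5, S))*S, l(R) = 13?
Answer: √792739/27 ≈ 32.976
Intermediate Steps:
p(j) = 16 + (7 + j)*(111 + j) (p(j) = (7 + j)*(111 + j) + 16 = 16 + (7 + j)*(111 + j))
b(S) = 2*S² (b(S) = (S + S)*S = (2*S)*S = 2*S²)
√(b(l(-7)) + p(-50/135)) = √(2*13² + (793 + (-50/135)² + 118*(-50/135))) = √(2*169 + (793 + (-50*1/135)² + 118*(-50*1/135))) = √(338 + (793 + (-10/27)² + 118*(-10/27))) = √(338 + (793 + 100/729 - 1180/27)) = √(338 + 546337/729) = √(792739/729) = √792739/27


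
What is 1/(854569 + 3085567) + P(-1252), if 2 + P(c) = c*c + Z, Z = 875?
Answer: 6179618679273/3940136 ≈ 1.5684e+6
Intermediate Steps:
P(c) = 873 + c² (P(c) = -2 + (c*c + 875) = -2 + (c² + 875) = -2 + (875 + c²) = 873 + c²)
1/(854569 + 3085567) + P(-1252) = 1/(854569 + 3085567) + (873 + (-1252)²) = 1/3940136 + (873 + 1567504) = 1/3940136 + 1568377 = 6179618679273/3940136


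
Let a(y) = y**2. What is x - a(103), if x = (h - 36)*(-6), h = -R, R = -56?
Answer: -10729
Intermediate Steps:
h = 56 (h = -1*(-56) = 56)
x = -120 (x = (56 - 36)*(-6) = 20*(-6) = -120)
x - a(103) = -120 - 1*103**2 = -120 - 1*10609 = -120 - 10609 = -10729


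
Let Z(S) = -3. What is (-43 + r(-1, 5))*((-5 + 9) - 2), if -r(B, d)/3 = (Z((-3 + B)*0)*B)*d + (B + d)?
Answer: -200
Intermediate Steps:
r(B, d) = -3*B - 3*d + 9*B*d (r(B, d) = -3*((-3*B)*d + (B + d)) = -3*(-3*B*d + (B + d)) = -3*(B + d - 3*B*d) = -3*B - 3*d + 9*B*d)
(-43 + r(-1, 5))*((-5 + 9) - 2) = (-43 + (-3*(-1) - 3*5 + 9*(-1)*5))*((-5 + 9) - 2) = (-43 + (3 - 15 - 45))*(4 - 2) = (-43 - 57)*2 = -100*2 = -200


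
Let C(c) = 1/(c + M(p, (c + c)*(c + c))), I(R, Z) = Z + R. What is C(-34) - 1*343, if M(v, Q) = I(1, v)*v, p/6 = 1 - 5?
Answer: -177673/518 ≈ -343.00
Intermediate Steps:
I(R, Z) = R + Z
p = -24 (p = 6*(1 - 5) = 6*(-4) = -24)
M(v, Q) = v*(1 + v) (M(v, Q) = (1 + v)*v = v*(1 + v))
C(c) = 1/(552 + c) (C(c) = 1/(c - 24*(1 - 24)) = 1/(c - 24*(-23)) = 1/(c + 552) = 1/(552 + c))
C(-34) - 1*343 = 1/(552 - 34) - 1*343 = 1/518 - 343 = -177673/518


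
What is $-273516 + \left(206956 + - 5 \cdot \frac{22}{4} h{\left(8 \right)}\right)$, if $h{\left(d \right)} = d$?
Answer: $-66780$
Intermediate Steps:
$-273516 + \left(206956 + - 5 \cdot \frac{22}{4} h{\left(8 \right)}\right) = -273516 + \left(206956 + - 5 \cdot \frac{22}{4} \cdot 8\right) = -273516 + \left(206956 + - 5 \cdot 22 \cdot \frac{1}{4} \cdot 8\right) = -273516 + \left(206956 + \left(-5\right) \frac{11}{2} \cdot 8\right) = -273516 + \left(206956 - 220\right) = -273516 + 206736 = -66780$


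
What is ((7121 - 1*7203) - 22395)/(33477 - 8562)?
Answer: -22477/24915 ≈ -0.90215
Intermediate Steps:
((7121 - 1*7203) - 22395)/(33477 - 8562) = ((7121 - 7203) - 22395)/24915 = (-82 - 22395)*(1/24915) = -22477*1/24915 = -22477/24915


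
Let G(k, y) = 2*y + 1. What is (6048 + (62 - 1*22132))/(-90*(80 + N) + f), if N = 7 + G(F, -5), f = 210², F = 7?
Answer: -8011/18540 ≈ -0.43209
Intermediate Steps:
G(k, y) = 1 + 2*y
f = 44100
N = -2 (N = 7 + (1 + 2*(-5)) = 7 + (1 - 10) = 7 - 9 = -2)
(6048 + (62 - 1*22132))/(-90*(80 + N) + f) = (6048 + (62 - 1*22132))/(-90*(80 - 2) + 44100) = (6048 + (62 - 22132))/(-90*78 + 44100) = (6048 - 22070)/(-7020 + 44100) = -16022/37080 = -16022*1/37080 = -8011/18540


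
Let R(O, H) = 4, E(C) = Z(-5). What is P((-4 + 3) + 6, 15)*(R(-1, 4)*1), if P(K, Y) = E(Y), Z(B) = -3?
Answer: -12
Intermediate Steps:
E(C) = -3
P(K, Y) = -3
P((-4 + 3) + 6, 15)*(R(-1, 4)*1) = -12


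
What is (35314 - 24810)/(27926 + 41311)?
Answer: 10504/69237 ≈ 0.15171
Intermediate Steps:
(35314 - 24810)/(27926 + 41311) = 10504/69237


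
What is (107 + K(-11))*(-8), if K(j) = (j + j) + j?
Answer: -592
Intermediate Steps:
K(j) = 3*j (K(j) = 2*j + j = 3*j)
(107 + K(-11))*(-8) = (107 + 3*(-11))*(-8) = (107 - 33)*(-8) = 74*(-8) = -592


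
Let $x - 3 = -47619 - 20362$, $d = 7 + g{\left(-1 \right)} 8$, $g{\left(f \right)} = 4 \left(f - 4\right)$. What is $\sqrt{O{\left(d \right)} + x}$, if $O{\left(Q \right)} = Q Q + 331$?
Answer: $i \sqrt{44238} \approx 210.33 i$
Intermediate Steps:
$g{\left(f \right)} = -16 + 4 f$ ($g{\left(f \right)} = 4 \left(-4 + f\right) = -16 + 4 f$)
$d = -153$ ($d = 7 + \left(-16 + 4 \left(-1\right)\right) 8 = 7 + \left(-16 - 4\right) 8 = 7 - 160 = -153$)
$O{\left(Q \right)} = 331 + Q^{2}$ ($O{\left(Q \right)} = Q^{2} + 331 = 331 + Q^{2}$)
$x = -67978$ ($x = 3 - 67981 = -67978$)
$\sqrt{O{\left(d \right)} + x} = \sqrt{\left(331 + \left(-153\right)^{2}\right) - 67978} = \sqrt{\left(331 + 23409\right) - 67978} = \sqrt{23740 - 67978} = \sqrt{-44238} = i \sqrt{44238}$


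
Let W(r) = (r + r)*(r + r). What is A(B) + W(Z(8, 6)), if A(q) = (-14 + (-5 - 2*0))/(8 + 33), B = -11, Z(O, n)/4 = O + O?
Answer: 671725/41 ≈ 16384.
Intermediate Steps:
Z(O, n) = 8*O (Z(O, n) = 4*(O + O) = 4*(2*O) = 8*O)
W(r) = 4*r² (W(r) = (2*r)*(2*r) = 4*r²)
A(q) = -19/41 (A(q) = (-14 + (-5 + 0))/41 = (-14 - 5)*(1/41) = -19*1/41 = -19/41)
A(B) + W(Z(8, 6)) = -19/41 + 4*(8*8)² = -19/41 + 4*64² = -19/41 + 4*4096 = -19/41 + 16384 = 671725/41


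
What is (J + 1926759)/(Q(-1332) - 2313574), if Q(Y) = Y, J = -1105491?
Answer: -410634/1157453 ≈ -0.35477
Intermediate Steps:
(J + 1926759)/(Q(-1332) - 2313574) = (-1105491 + 1926759)/(-1332 - 2313574) = 821268/(-2314906) = 821268*(-1/2314906) = -410634/1157453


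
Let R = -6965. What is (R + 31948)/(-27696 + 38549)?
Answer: 24983/10853 ≈ 2.3019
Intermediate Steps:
(R + 31948)/(-27696 + 38549) = (-6965 + 31948)/(-27696 + 38549) = 24983/10853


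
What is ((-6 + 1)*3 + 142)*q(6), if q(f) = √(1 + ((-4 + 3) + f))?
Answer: 127*√6 ≈ 311.08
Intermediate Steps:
q(f) = √f (q(f) = √(1 + (-1 + f)) = √f)
((-6 + 1)*3 + 142)*q(6) = ((-6 + 1)*3 + 142)*√6 = (-5*3 + 142)*√6 = (-15 + 142)*√6 = 127*√6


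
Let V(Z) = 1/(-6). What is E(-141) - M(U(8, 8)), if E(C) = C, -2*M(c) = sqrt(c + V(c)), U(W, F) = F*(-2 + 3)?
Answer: -141 + sqrt(282)/12 ≈ -139.60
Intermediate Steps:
U(W, F) = F (U(W, F) = F*1 = F)
V(Z) = -1/6
M(c) = -sqrt(-1/6 + c)/2 (M(c) = -sqrt(c - 1/6)/2 = -sqrt(-1/6 + c)/2)
E(-141) - M(U(8, 8)) = -141 - (-1)*sqrt(-6 + 36*8)/12 = -141 - (-1)*sqrt(-6 + 288)/12 = -141 - (-1)*sqrt(282)/12 = -141 + sqrt(282)/12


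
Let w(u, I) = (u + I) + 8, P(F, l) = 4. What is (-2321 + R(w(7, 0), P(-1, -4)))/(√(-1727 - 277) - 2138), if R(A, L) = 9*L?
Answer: 2442665/2286524 + 2285*I*√501/2286524 ≈ 1.0683 + 0.022368*I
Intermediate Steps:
w(u, I) = 8 + I + u (w(u, I) = (I + u) + 8 = 8 + I + u)
(-2321 + R(w(7, 0), P(-1, -4)))/(√(-1727 - 277) - 2138) = (-2321 + 9*4)/(√(-1727 - 277) - 2138) = (-2321 + 36)/(√(-2004) - 2138) = -2285/(2*I*√501 - 2138) = -2285/(-2138 + 2*I*√501)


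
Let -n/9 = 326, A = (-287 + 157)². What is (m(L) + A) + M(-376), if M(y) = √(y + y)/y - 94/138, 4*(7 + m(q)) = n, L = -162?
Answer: 2229917/138 - I*√47/94 ≈ 16159.0 - 0.072932*I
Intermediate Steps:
A = 16900 (A = (-130)² = 16900)
n = -2934 (n = -9*326 = -2934)
m(q) = -1481/2 (m(q) = -7 + (¼)*(-2934) = -7 - 1467/2 = -1481/2)
M(y) = -47/69 + √2/√y (M(y) = √(2*y)/y - 94*1/138 = (√2*√y)/y - 47/69 = √2/√y - 47/69 = -47/69 + √2/√y)
(m(L) + A) + M(-376) = (-1481/2 + 16900) + (-47/69 + √2/√(-376)) = 32319/2 + (-47/69 + √2*(-I*√94/188)) = 32319/2 + (-47/69 - I*√47/94) = 2229917/138 - I*√47/94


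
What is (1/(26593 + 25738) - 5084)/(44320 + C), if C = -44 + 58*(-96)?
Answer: -266050803/2025628348 ≈ -0.13134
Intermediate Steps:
C = -5612 (C = -44 - 5568 = -5612)
(1/(26593 + 25738) - 5084)/(44320 + C) = (1/(26593 + 25738) - 5084)/(44320 - 5612) = (1/52331 - 5084)/38708 = (1/52331 - 5084)*(1/38708) = -266050803/52331*1/38708 = -266050803/2025628348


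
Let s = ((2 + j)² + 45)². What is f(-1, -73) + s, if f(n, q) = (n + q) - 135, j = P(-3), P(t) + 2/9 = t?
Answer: 12811507/6561 ≈ 1952.7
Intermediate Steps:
P(t) = -2/9 + t
j = -29/9 (j = -2/9 - 3 = -29/9 ≈ -3.2222)
f(n, q) = -135 + n + q
s = 14182756/6561 (s = ((2 - 29/9)² + 45)² = ((-11/9)² + 45)² = (121/81 + 45)² = (3766/81)² = 14182756/6561 ≈ 2161.7)
f(-1, -73) + s = (-135 - 1 - 73) + 14182756/6561 = -209 + 14182756/6561 = 12811507/6561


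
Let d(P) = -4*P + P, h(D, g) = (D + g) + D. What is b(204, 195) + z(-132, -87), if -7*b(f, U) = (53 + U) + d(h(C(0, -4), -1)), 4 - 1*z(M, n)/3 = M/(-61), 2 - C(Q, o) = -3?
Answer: -11129/427 ≈ -26.063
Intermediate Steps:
C(Q, o) = 5 (C(Q, o) = 2 - 1*(-3) = 2 + 3 = 5)
h(D, g) = g + 2*D
d(P) = -3*P
z(M, n) = 12 + 3*M/61 (z(M, n) = 12 - 3*M/(-61) = 12 - 3*M*(-1)/61 = 12 - (-3)*M/61 = 12 + 3*M/61)
b(f, U) = -26/7 - U/7 (b(f, U) = -((53 + U) - 3*(-1 + 2*5))/7 = -((53 + U) - 3*(-1 + 10))/7 = -((53 + U) - 3*9)/7 = -((53 + U) - 27)/7 = -(26 + U)/7 = -26/7 - U/7)
b(204, 195) + z(-132, -87) = (-26/7 - ⅐*195) + (12 + (3/61)*(-132)) = (-26/7 - 195/7) + (12 - 396/61) = -221/7 + 336/61 = -11129/427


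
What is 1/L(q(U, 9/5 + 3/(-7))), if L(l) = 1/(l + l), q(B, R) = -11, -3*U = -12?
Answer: -22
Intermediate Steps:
U = 4 (U = -1/3*(-12) = 4)
L(l) = 1/(2*l)
1/L(q(U, 9/5 + 3/(-7))) = 1/((1/2)/(-11)) = 1/((1/2)*(-1/11)) = 1/(-1/22) = -22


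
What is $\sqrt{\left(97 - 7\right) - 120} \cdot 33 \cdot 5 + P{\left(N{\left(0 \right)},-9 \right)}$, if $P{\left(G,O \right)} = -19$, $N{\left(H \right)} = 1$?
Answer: $-19 + 165 i \sqrt{30} \approx -19.0 + 903.74 i$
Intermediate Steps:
$\sqrt{\left(97 - 7\right) - 120} \cdot 33 \cdot 5 + P{\left(N{\left(0 \right)},-9 \right)} = \sqrt{\left(97 - 7\right) - 120} \cdot 33 \cdot 5 - 19 = \sqrt{90 - 120} \cdot 165 - 19 = \sqrt{-30} \cdot 165 - 19 = i \sqrt{30} \cdot 165 - 19 = 165 i \sqrt{30} - 19 = -19 + 165 i \sqrt{30}$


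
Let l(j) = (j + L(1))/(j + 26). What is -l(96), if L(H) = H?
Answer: -97/122 ≈ -0.79508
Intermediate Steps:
l(j) = (1 + j)/(26 + j) (l(j) = (j + 1)/(j + 26) = (1 + j)/(26 + j))
-l(96) = -(1 + 96)/(26 + 96) = -97/122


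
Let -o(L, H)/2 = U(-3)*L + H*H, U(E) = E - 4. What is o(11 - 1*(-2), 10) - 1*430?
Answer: -448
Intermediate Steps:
U(E) = -4 + E
o(L, H) = -2*H² + 14*L (o(L, H) = -2*((-4 - 3)*L + H*H) = -2*(-7*L + H²) = -2*(H² - 7*L) = -2*H² + 14*L)
o(11 - 1*(-2), 10) - 1*430 = (-2*10² + 14*(11 - 1*(-2))) - 1*430 = (-2*100 + 14*(11 + 2)) - 430 = (-200 + 14*13) - 430 = (-200 + 182) - 430 = -18 - 430 = -448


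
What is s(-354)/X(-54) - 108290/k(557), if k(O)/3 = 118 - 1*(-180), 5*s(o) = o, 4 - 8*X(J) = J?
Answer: -8483977/64815 ≈ -130.90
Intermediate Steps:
X(J) = ½ - J/8
s(o) = o/5
k(O) = 894 (k(O) = 3*(118 - 1*(-180)) = 3*(118 + 180) = 3*298 = 894)
s(-354)/X(-54) - 108290/k(557) = ((⅕)*(-354))/(½ - ⅛*(-54)) - 108290/894 = -354/(5*(½ + 27/4)) - 108290*1/894 = -354/(5*29/4) - 54145/447 = -354/5*4/29 - 54145/447 = -1416/145 - 54145/447 = -8483977/64815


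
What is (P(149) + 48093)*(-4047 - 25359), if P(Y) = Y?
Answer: -1418604252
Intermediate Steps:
(P(149) + 48093)*(-4047 - 25359) = (149 + 48093)*(-4047 - 25359) = 48242*(-29406) = -1418604252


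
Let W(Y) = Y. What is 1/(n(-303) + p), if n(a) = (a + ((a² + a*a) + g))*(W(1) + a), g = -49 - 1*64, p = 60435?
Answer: -1/55266569 ≈ -1.8094e-8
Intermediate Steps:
g = -113 (g = -49 - 64 = -113)
n(a) = (1 + a)*(-113 + a + 2*a²) (n(a) = (a + ((a² + a*a) - 113))*(1 + a) = (a + ((a² + a²) - 113))*(1 + a) = (a + (2*a² - 113))*(1 + a) = (a + (-113 + 2*a²))*(1 + a) = (-113 + a + 2*a²)*(1 + a) = (1 + a)*(-113 + a + 2*a²))
1/(n(-303) + p) = 1/((-113 - 112*(-303) + 2*(-303)³ + 3*(-303)²) + 60435) = 1/((-113 + 33936 + 2*(-27818127) + 3*91809) + 60435) = 1/((-113 + 33936 - 55636254 + 275427) + 60435) = 1/(-55327004 + 60435) = 1/(-55266569) = -1/55266569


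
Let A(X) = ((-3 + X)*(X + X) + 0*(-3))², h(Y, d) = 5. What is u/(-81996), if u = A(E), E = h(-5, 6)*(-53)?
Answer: -5043840400/20499 ≈ -2.4605e+5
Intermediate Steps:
E = -265 (E = 5*(-53) = -265)
A(X) = 4*X²*(-3 + X)² (A(X) = ((-3 + X)*(2*X) + 0)² = (2*X*(-3 + X) + 0)² = (2*X*(-3 + X))² = 4*X²*(-3 + X)²)
u = 20175361600 (u = 4*(-265)²*(-3 - 265)² = 4*70225*(-268)² = 4*70225*71824 = 20175361600)
u/(-81996) = 20175361600/(-81996) = 20175361600*(-1/81996) = -5043840400/20499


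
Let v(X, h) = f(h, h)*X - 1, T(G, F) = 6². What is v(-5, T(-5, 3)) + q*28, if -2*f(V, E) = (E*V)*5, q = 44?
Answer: 17431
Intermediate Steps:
T(G, F) = 36
f(V, E) = -5*E*V/2 (f(V, E) = -E*V*5/2 = -5*E*V/2)
v(X, h) = -1 - 5*X*h²/2 (v(X, h) = (-5*h*h/2)*X - 1 = (-5*h²/2)*X - 1 = -5*X*h²/2 - 1 = -1 - 5*X*h²/2)
v(-5, T(-5, 3)) + q*28 = (-1 - 5/2*(-5)*36²) + 44*28 = (-1 - 5/2*(-5)*1296) + 1232 = (-1 + 16200) + 1232 = 16199 + 1232 = 17431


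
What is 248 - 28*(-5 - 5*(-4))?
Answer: -172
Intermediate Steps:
248 - 28*(-5 - 5*(-4)) = 248 - 28*(-5 + 20) = 248 - 28*15 = 248 - 4*105 = 248 - 420 = -172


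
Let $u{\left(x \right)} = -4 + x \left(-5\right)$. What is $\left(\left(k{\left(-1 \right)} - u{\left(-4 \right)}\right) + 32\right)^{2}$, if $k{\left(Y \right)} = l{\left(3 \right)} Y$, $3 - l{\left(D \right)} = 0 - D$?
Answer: $100$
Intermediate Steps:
$u{\left(x \right)} = -4 - 5 x$
$l{\left(D \right)} = 3 + D$ ($l{\left(D \right)} = 3 - \left(0 - D\right) = 3 - - D = 3 + D$)
$k{\left(Y \right)} = 6 Y$ ($k{\left(Y \right)} = \left(3 + 3\right) Y = 6 Y$)
$\left(\left(k{\left(-1 \right)} - u{\left(-4 \right)}\right) + 32\right)^{2} = \left(\left(6 \left(-1\right) - \left(-4 - -20\right)\right) + 32\right)^{2} = \left(\left(-6 - \left(-4 + 20\right)\right) + 32\right)^{2} = \left(\left(-6 - 16\right) + 32\right)^{2} = \left(-22 + 32\right)^{2} = 10^{2} = 100$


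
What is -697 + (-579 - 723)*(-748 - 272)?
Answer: 1327343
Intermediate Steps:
-697 + (-579 - 723)*(-748 - 272) = -697 - 1302*(-1020) = -697 + 1328040 = 1327343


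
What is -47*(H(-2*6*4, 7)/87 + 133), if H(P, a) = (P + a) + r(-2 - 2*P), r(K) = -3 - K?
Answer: -179117/29 ≈ -6176.4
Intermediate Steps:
H(P, a) = -1 + a + 3*P (H(P, a) = (P + a) + (-3 - (-2 - 2*P)) = (P + a) + (-3 + (2 + 2*P)) = (P + a) + (-1 + 2*P) = -1 + a + 3*P)
-47*(H(-2*6*4, 7)/87 + 133) = -47*((-1 + 7 + 3*(-2*6*4))/87 + 133) = -47*((-1 + 7 + 3*(-12*4))*(1/87) + 133) = -47*((-1 + 7 + 3*(-48))*(1/87) + 133) = -47*((-1 + 7 - 144)*(1/87) + 133) = -47*(-138*1/87 + 133) = -47*(-46/29 + 133) = -47*3811/29 = -179117/29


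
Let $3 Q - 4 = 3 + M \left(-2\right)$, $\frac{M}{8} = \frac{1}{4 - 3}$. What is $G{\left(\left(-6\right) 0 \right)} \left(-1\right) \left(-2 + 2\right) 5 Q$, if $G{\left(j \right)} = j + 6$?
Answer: $0$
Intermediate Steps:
$M = 8$ ($M = \frac{8}{4 - 3} = \frac{8}{1} = 8 \cdot 1 = 8$)
$Q = -3$ ($Q = \frac{4}{3} + \frac{3 + 8 \left(-2\right)}{3} = \frac{4}{3} + \frac{3 - 16}{3} = \frac{4}{3} + \frac{1}{3} \left(-13\right) = \frac{4}{3} - \frac{13}{3} = -3$)
$G{\left(j \right)} = 6 + j$
$G{\left(\left(-6\right) 0 \right)} \left(-1\right) \left(-2 + 2\right) 5 Q = \left(6 - 0\right) \left(-1\right) \left(-2 + 2\right) 5 \left(-3\right) = \left(6 + 0\right) \left(-1\right) 0 \cdot 5 \left(-3\right) = 6 \left(-1\right) 0 \left(-3\right) = \left(-6\right) 0 = 0$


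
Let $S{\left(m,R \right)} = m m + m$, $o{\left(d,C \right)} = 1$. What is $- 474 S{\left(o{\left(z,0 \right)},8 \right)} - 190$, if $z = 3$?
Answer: $-1138$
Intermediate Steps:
$S{\left(m,R \right)} = m + m^{2}$ ($S{\left(m,R \right)} = m^{2} + m = m + m^{2}$)
$- 474 S{\left(o{\left(z,0 \right)},8 \right)} - 190 = - 474 \cdot 1 \left(1 + 1\right) - 190 = - 474 \cdot 1 \cdot 2 - 190 = \left(-474\right) 2 - 190 = -948 - 190 = -1138$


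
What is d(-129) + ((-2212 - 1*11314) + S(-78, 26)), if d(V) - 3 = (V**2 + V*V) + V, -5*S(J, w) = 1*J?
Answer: 98228/5 ≈ 19646.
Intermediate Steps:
S(J, w) = -J/5
d(V) = 3 + V + 2*V**2 (d(V) = 3 + ((V**2 + V*V) + V) = 3 + ((V**2 + V**2) + V) = 3 + (2*V**2 + V) = 3 + (V + 2*V**2) = 3 + V + 2*V**2)
d(-129) + ((-2212 - 1*11314) + S(-78, 26)) = (3 - 129 + 2*(-129)**2) + ((-2212 - 1*11314) - 1/5*(-78)) = (3 - 129 + 2*16641) + ((-2212 - 11314) + 78/5) = (3 - 129 + 33282) + (-13526 + 78/5) = 33156 - 67552/5 = 98228/5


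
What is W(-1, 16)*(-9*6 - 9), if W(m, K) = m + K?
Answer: -945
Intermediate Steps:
W(m, K) = K + m
W(-1, 16)*(-9*6 - 9) = (16 - 1)*(-9*6 - 9) = 15*(-54 - 9) = 15*(-63) = -945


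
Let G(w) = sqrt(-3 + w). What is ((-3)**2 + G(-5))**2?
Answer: 73 + 36*I*sqrt(2) ≈ 73.0 + 50.912*I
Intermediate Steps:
((-3)**2 + G(-5))**2 = ((-3)**2 + sqrt(-3 - 5))**2 = (9 + sqrt(-8))**2 = (9 + 2*I*sqrt(2))**2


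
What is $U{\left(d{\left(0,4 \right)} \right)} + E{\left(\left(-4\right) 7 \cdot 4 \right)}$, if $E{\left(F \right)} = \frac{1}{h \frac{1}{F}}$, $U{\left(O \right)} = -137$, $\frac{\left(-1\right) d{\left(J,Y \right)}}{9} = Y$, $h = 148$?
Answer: $- \frac{5097}{37} \approx -137.76$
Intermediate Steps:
$d{\left(J,Y \right)} = - 9 Y$
$E{\left(F \right)} = \frac{F}{148}$ ($E{\left(F \right)} = \frac{1}{148 \frac{1}{F}} = \frac{F}{148}$)
$U{\left(d{\left(0,4 \right)} \right)} + E{\left(\left(-4\right) 7 \cdot 4 \right)} = -137 + \frac{\left(-4\right) 7 \cdot 4}{148} = -137 + \frac{\left(-28\right) 4}{148} = -137 + \frac{1}{148} \left(-112\right) = -137 - \frac{28}{37} = - \frac{5097}{37}$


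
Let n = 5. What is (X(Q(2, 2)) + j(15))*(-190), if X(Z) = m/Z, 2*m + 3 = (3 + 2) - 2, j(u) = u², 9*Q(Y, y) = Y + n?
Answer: -42750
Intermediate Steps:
Q(Y, y) = 5/9 + Y/9 (Q(Y, y) = (Y + 5)/9 = (5 + Y)/9 = 5/9 + Y/9)
m = 0 (m = -3/2 + ((3 + 2) - 2)/2 = -3/2 + (5 - 2)/2 = -3/2 + (½)*3 = -3/2 + 3/2 = 0)
X(Z) = 0 (X(Z) = 0/Z = 0)
(X(Q(2, 2)) + j(15))*(-190) = (0 + 15²)*(-190) = (0 + 225)*(-190) = 225*(-190) = -42750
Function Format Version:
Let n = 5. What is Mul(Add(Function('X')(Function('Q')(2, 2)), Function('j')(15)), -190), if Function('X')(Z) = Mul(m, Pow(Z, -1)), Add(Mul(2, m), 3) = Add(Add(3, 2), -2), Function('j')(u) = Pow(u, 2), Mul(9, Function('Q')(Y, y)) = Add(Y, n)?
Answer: -42750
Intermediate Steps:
Function('Q')(Y, y) = Add(Rational(5, 9), Mul(Rational(1, 9), Y)) (Function('Q')(Y, y) = Mul(Rational(1, 9), Add(Y, 5)) = Mul(Rational(1, 9), Add(5, Y)) = Add(Rational(5, 9), Mul(Rational(1, 9), Y)))
m = 0 (m = Add(Rational(-3, 2), Mul(Rational(1, 2), Add(Add(3, 2), -2))) = Add(Rational(-3, 2), Mul(Rational(1, 2), Add(5, -2))) = Add(Rational(-3, 2), Mul(Rational(1, 2), 3)) = Add(Rational(-3, 2), Rational(3, 2)) = 0)
Function('X')(Z) = 0 (Function('X')(Z) = Mul(0, Pow(Z, -1)) = 0)
Mul(Add(Function('X')(Function('Q')(2, 2)), Function('j')(15)), -190) = Mul(Add(0, Pow(15, 2)), -190) = Mul(Add(0, 225), -190) = Mul(225, -190) = -42750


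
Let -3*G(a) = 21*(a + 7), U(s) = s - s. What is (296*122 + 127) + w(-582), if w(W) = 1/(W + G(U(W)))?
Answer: 22866808/631 ≈ 36239.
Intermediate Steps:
U(s) = 0
G(a) = -49 - 7*a (G(a) = -7*(a + 7) = -7*(7 + a) = -(147 + 21*a)/3 = -49 - 7*a)
w(W) = 1/(-49 + W) (w(W) = 1/(W + (-49 - 7*0)) = 1/(W + (-49 + 0)) = 1/(W - 49) = 1/(-49 + W))
(296*122 + 127) + w(-582) = (296*122 + 127) + 1/(-49 - 582) = (36112 + 127) + 1/(-631) = 36239 - 1/631 = 22866808/631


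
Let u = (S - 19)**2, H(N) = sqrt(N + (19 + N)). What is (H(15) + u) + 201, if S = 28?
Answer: 289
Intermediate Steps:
H(N) = sqrt(19 + 2*N)
u = 81 (u = (28 - 19)**2 = 9**2 = 81)
(H(15) + u) + 201 = (sqrt(19 + 2*15) + 81) + 201 = (sqrt(19 + 30) + 81) + 201 = (sqrt(49) + 81) + 201 = (7 + 81) + 201 = 88 + 201 = 289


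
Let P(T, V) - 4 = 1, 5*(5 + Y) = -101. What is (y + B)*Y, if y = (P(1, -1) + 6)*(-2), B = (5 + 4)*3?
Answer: -126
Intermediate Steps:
Y = -126/5 (Y = -5 + (⅕)*(-101) = -5 - 101/5 = -126/5 ≈ -25.200)
P(T, V) = 5 (P(T, V) = 4 + 1 = 5)
B = 27 (B = 9*3 = 27)
y = -22 (y = (5 + 6)*(-2) = 11*(-2) = -22)
(y + B)*Y = (-22 + 27)*(-126/5) = 5*(-126/5) = -126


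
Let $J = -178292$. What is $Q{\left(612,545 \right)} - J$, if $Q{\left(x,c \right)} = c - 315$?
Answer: $178522$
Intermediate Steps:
$Q{\left(x,c \right)} = -315 + c$
$Q{\left(612,545 \right)} - J = \left(-315 + 545\right) - -178292 = 230 + 178292 = 178522$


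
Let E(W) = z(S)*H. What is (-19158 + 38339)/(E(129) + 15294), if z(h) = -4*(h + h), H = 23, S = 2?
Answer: 19181/14926 ≈ 1.2851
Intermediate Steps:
z(h) = -8*h
E(W) = -368 (E(W) = -8*2*23 = -16*23 = -368)
(-19158 + 38339)/(E(129) + 15294) = (-19158 + 38339)/(-368 + 15294) = 19181/14926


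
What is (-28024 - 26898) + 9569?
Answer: -45353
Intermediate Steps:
(-28024 - 26898) + 9569 = -54922 + 9569 = -45353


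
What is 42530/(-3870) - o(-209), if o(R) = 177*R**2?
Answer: -2992109072/387 ≈ -7.7315e+6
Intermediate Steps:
42530/(-3870) - o(-209) = 42530/(-3870) - 177*(-209)**2 = 42530*(-1/3870) - 177*43681 = -4253/387 - 1*7731537 = -4253/387 - 7731537 = -2992109072/387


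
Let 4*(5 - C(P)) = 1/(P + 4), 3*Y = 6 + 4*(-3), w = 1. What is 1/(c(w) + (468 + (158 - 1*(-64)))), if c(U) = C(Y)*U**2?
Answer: 8/5559 ≈ 0.0014391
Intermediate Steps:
Y = -2 (Y = (6 + 4*(-3))/3 = (6 - 12)/3 = (1/3)*(-6) = -2)
C(P) = 5 - 1/(4*(4 + P)) (C(P) = 5 - 1/(4*(P + 4)) = 5 - 1/(4*(4 + P)))
c(U) = 39*U**2/8 (c(U) = ((79 + 20*(-2))/(4*(4 - 2)))*U**2 = ((1/4)*(79 - 40)/2)*U**2 = ((1/4)*(1/2)*39)*U**2 = 39*U**2/8)
1/(c(w) + (468 + (158 - 1*(-64)))) = 1/((39/8)*1**2 + (468 + (158 - 1*(-64)))) = 1/((39/8)*1 + (468 + (158 + 64))) = 1/(39/8 + (468 + 222)) = 1/(39/8 + 690) = 1/(5559/8) = 8/5559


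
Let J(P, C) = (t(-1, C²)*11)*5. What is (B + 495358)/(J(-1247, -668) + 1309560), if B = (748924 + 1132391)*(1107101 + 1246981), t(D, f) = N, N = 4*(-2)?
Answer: 1107192568297/327280 ≈ 3.3830e+6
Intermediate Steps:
N = -8
t(D, f) = -8
J(P, C) = -440 (J(P, C) = -8*11*5 = -88*5 = -440)
B = 4428769777830 (B = 1881315*2354082 = 4428769777830)
(B + 495358)/(J(-1247, -668) + 1309560) = (4428769777830 + 495358)/(-440 + 1309560) = 4428770273188/1309120 = 4428770273188*(1/1309120) = 1107192568297/327280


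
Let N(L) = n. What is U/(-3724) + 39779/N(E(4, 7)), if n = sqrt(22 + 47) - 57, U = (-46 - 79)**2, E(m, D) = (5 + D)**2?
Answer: -176947839/246715 - 39779*sqrt(69)/3180 ≈ -821.12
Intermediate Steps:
U = 15625 (U = (-125)**2 = 15625)
n = -57 + sqrt(69) (n = sqrt(69) - 57 = -57 + sqrt(69) ≈ -48.693)
N(L) = -57 + sqrt(69)
U/(-3724) + 39779/N(E(4, 7)) = 15625/(-3724) + 39779/(-57 + sqrt(69)) = 15625*(-1/3724) + 39779/(-57 + sqrt(69)) = -15625/3724 + 39779/(-57 + sqrt(69))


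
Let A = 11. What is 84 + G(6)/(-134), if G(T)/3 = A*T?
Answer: 5529/67 ≈ 82.522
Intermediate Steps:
G(T) = 33*T (G(T) = 3*(11*T) = 33*T)
84 + G(6)/(-134) = 84 + (33*6)/(-134) = 84 + 198*(-1/134) = 84 - 99/67 = 5529/67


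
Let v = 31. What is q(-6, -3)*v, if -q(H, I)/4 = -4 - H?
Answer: -248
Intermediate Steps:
q(H, I) = 16 + 4*H (q(H, I) = -4*(-4 - H) = 16 + 4*H)
q(-6, -3)*v = (16 + 4*(-6))*31 = (16 - 24)*31 = -8*31 = -248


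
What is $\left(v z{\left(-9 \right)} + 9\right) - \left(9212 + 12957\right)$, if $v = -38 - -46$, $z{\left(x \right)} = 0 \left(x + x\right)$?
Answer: $-22160$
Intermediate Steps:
$z{\left(x \right)} = 0$ ($z{\left(x \right)} = 0 \cdot 2 x = 0$)
$v = 8$ ($v = -38 + 46 = 8$)
$\left(v z{\left(-9 \right)} + 9\right) - \left(9212 + 12957\right) = \left(8 \cdot 0 + 9\right) - \left(9212 + 12957\right) = \left(0 + 9\right) - 22169 = 9 - 22169 = -22160$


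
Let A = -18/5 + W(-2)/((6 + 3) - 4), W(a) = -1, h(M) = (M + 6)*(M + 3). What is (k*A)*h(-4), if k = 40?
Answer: 304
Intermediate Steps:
h(M) = (3 + M)*(6 + M) (h(M) = (6 + M)*(3 + M) = (3 + M)*(6 + M))
A = -19/5 (A = -18/5 - 1/((6 + 3) - 4) = -18*⅕ - 1/(9 - 4) = -18/5 - 1/5 = -18/5 - 1*⅕ = -18/5 - ⅕ = -19/5 ≈ -3.8000)
(k*A)*h(-4) = (40*(-19/5))*(18 + (-4)² + 9*(-4)) = -152*(18 + 16 - 36) = -152*(-2) = 304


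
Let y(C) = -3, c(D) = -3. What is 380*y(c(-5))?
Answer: -1140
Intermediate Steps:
380*y(c(-5)) = 380*(-3) = -1140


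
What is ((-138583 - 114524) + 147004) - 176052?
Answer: -282155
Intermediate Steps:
((-138583 - 114524) + 147004) - 176052 = (-253107 + 147004) - 176052 = -106103 - 176052 = -282155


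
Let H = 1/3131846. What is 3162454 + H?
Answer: 9904318910085/3131846 ≈ 3.1625e+6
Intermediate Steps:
H = 1/3131846 ≈ 3.1930e-7
3162454 + H = 3162454 + 1/3131846 = 9904318910085/3131846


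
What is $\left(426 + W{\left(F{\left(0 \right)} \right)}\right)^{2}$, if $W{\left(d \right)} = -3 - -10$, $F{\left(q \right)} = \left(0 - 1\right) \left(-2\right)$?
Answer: $187489$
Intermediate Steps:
$F{\left(q \right)} = 2$ ($F{\left(q \right)} = \left(-1\right) \left(-2\right) = 2$)
$W{\left(d \right)} = 7$ ($W{\left(d \right)} = -3 + 10 = 7$)
$\left(426 + W{\left(F{\left(0 \right)} \right)}\right)^{2} = \left(426 + 7\right)^{2} = 433^{2} = 187489$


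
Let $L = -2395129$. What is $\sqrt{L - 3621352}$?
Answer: $i \sqrt{6016481} \approx 2452.9 i$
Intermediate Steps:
$\sqrt{L - 3621352} = \sqrt{-2395129 - 3621352} = \sqrt{-6016481} = i \sqrt{6016481}$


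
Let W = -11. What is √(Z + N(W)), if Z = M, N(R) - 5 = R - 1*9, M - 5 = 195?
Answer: √185 ≈ 13.601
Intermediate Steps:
M = 200 (M = 5 + 195 = 200)
N(R) = -4 + R (N(R) = 5 + (R - 1*9) = 5 + (R - 9) = 5 + (-9 + R) = -4 + R)
Z = 200
√(Z + N(W)) = √(200 + (-4 - 11)) = √(200 - 15) = √185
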